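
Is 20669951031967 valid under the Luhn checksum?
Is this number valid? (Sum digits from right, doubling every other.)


Luhn sum = 57
57 mod 10 = 7

Invalid (Luhn sum mod 10 = 7)


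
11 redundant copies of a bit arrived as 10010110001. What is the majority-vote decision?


Ones: 5 out of 11
Threshold: 6

0 (5/11 voted 1)


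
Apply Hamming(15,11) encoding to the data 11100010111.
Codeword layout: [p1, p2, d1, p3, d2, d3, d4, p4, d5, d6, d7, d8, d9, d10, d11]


Parity bits: p1=1, p2=1, p3=1, p4=0

111111000010111


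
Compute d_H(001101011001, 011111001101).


XOR: 010010010100
Count of 1s: 4

4


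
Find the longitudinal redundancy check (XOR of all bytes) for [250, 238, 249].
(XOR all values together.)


XOR chain: 250 ^ 238 ^ 249 = 237

237


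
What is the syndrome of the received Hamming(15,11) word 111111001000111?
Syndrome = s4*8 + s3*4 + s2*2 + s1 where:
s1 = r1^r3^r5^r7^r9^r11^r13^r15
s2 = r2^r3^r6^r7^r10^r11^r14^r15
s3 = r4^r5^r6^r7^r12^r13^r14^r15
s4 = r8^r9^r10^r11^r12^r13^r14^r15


s1=0, s2=1, s3=0, s4=0

Syndrome = 2 (error at position 2)


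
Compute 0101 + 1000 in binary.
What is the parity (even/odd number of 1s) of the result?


0101 = 5
1000 = 8
Sum = 13 = 1101
1s count = 3

odd parity (3 ones in 1101)


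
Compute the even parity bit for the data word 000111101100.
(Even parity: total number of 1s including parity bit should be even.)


Number of 1s in data: 6
Parity bit: 0

0


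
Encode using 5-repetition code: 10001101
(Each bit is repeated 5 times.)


Each bit -> 5 copies

1111100000000000000011111111110000011111


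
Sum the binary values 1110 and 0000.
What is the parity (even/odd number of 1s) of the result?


1110 = 14
0000 = 0
Sum = 14 = 1110
1s count = 3

odd parity (3 ones in 1110)


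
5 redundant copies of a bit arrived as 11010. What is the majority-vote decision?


Ones: 3 out of 5
Threshold: 3

1 (3/5 voted 1)


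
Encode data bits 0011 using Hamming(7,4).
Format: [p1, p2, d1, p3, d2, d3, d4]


Parity bits: p1=1, p2=0, p3=0

1000011


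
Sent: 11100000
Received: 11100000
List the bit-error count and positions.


XOR: 00000000

0 errors (received matches sent)


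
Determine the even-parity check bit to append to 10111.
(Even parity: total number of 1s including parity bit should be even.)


Number of 1s in data: 4
Parity bit: 0

0


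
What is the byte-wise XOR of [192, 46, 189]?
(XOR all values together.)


XOR chain: 192 ^ 46 ^ 189 = 83

83


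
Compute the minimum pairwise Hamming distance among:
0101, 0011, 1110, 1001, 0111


Comparing all pairs, minimum distance: 1
Can detect 0 errors, correct 0 errors

1


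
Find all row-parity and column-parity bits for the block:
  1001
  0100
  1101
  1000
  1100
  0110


Row parities: 011100
Column parities: 0010

Row P: 011100, Col P: 0010, Corner: 1


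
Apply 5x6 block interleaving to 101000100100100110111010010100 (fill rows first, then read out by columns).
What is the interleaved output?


Matrix:
  101000
  100100
  100110
  111010
  010100
Read columns: 111100001110010011010011000000

111100001110010011010011000000


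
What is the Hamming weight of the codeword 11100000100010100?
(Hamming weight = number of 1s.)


Counting 1s in 11100000100010100

6


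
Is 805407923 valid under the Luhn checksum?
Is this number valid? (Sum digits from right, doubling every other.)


Luhn sum = 42
42 mod 10 = 2

Invalid (Luhn sum mod 10 = 2)


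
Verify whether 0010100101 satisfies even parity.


Number of 1s: 4

Yes, parity is correct (4 ones)


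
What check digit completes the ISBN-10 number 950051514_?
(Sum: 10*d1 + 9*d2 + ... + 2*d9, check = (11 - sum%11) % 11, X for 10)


Weighted sum: 201
201 mod 11 = 3

Check digit: 8


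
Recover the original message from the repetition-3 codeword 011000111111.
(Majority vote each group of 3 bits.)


Groups: 011, 000, 111, 111
Majority votes: 1011

1011


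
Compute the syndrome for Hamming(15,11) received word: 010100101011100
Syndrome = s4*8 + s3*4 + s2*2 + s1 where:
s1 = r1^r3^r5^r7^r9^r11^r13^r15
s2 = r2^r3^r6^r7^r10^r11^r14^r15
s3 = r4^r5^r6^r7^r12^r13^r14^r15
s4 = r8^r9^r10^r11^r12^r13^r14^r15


s1=0, s2=1, s3=0, s4=0

Syndrome = 2 (error at position 2)


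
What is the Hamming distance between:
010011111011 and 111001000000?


XOR: 101010111011
Count of 1s: 8

8


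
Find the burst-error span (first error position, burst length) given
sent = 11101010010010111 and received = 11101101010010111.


XOR: 00000111000000000

Burst at position 5, length 3


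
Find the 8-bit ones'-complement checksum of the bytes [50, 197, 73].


Sum = 320 mod 256 = 64
Complement = 191

191


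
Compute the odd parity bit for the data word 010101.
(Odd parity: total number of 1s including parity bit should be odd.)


Number of 1s in data: 3
Parity bit: 0

0


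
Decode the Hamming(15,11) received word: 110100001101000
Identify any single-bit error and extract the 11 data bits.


Syndrome = 8: error at position 8

Data: 00001101000 (corrected bit 8)


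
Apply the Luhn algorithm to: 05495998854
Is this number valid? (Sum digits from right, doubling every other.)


Luhn sum = 57
57 mod 10 = 7

Invalid (Luhn sum mod 10 = 7)


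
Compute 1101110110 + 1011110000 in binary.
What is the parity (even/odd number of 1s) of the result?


1101110110 = 886
1011110000 = 752
Sum = 1638 = 11001100110
1s count = 6

even parity (6 ones in 11001100110)


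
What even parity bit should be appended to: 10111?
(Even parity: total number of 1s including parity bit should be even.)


Number of 1s in data: 4
Parity bit: 0

0


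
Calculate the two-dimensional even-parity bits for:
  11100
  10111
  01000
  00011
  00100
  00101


Row parities: 101010
Column parities: 00001

Row P: 101010, Col P: 00001, Corner: 1


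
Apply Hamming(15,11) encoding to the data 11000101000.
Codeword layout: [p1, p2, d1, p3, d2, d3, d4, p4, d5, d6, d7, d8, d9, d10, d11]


Parity bits: p1=0, p2=0, p3=0, p4=0

001010000101000


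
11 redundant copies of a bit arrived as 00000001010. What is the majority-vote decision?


Ones: 2 out of 11
Threshold: 6

0 (2/11 voted 1)


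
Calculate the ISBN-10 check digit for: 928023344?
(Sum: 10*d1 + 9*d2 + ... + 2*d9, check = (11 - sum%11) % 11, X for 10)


Weighted sum: 231
231 mod 11 = 0

Check digit: 0


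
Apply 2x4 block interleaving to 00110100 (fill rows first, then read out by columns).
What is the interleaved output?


Matrix:
  0011
  0100
Read columns: 00011010

00011010


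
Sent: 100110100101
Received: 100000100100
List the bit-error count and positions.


XOR: 000110000001

3 error(s) at position(s): 3, 4, 11


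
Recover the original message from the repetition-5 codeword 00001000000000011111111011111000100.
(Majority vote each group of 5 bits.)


Groups: 00001, 00000, 00000, 11111, 11101, 11110, 00100
Majority votes: 0001110

0001110


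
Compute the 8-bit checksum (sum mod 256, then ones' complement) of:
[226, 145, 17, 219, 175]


Sum = 782 mod 256 = 14
Complement = 241

241


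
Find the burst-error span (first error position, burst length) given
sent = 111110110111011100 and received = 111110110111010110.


XOR: 000000000000001010

Burst at position 14, length 3


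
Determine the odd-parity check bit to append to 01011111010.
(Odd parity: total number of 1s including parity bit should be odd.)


Number of 1s in data: 7
Parity bit: 0

0


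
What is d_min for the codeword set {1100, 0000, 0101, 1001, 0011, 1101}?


Comparing all pairs, minimum distance: 1
Can detect 0 errors, correct 0 errors

1


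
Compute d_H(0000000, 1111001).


XOR: 1111001
Count of 1s: 5

5


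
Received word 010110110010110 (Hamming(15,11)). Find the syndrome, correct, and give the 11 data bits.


Syndrome = 4: error at position 4

Data: 01010010110 (corrected bit 4)


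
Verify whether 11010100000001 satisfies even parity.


Number of 1s: 5

No, parity error (5 ones)


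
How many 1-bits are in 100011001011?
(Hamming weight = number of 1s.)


Counting 1s in 100011001011

6


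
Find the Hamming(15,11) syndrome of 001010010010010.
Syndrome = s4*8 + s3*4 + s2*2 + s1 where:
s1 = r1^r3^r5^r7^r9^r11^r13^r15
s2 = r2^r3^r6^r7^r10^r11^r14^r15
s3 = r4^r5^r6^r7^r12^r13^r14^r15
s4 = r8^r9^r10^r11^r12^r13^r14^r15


s1=1, s2=1, s3=0, s4=1

Syndrome = 11 (error at position 11)


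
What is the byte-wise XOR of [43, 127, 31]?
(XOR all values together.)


XOR chain: 43 ^ 127 ^ 31 = 75

75


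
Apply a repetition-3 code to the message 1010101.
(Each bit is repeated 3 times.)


Each bit -> 3 copies

111000111000111000111


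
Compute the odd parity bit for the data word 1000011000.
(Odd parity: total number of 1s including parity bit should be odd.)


Number of 1s in data: 3
Parity bit: 0

0


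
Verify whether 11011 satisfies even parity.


Number of 1s: 4

Yes, parity is correct (4 ones)


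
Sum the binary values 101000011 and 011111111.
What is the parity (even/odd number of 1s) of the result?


101000011 = 323
011111111 = 255
Sum = 578 = 1001000010
1s count = 3

odd parity (3 ones in 1001000010)


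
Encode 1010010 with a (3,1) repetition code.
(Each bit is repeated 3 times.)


Each bit -> 3 copies

111000111000000111000


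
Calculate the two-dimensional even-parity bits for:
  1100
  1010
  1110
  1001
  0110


Row parities: 00100
Column parities: 0111

Row P: 00100, Col P: 0111, Corner: 1


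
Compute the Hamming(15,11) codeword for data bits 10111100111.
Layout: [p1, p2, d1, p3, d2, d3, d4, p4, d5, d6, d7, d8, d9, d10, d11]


Parity bits: p1=1, p2=0, p3=1, p4=1

101101111100111


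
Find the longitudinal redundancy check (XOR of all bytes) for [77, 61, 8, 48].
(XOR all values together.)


XOR chain: 77 ^ 61 ^ 8 ^ 48 = 72

72


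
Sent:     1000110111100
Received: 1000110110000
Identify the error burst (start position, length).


XOR: 0000000001100

Burst at position 9, length 2


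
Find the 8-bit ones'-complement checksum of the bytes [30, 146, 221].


Sum = 397 mod 256 = 141
Complement = 114

114


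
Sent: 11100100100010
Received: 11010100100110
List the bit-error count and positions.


XOR: 00110000000100

3 error(s) at position(s): 2, 3, 11


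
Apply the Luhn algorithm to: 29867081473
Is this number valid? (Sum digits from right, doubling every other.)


Luhn sum = 51
51 mod 10 = 1

Invalid (Luhn sum mod 10 = 1)


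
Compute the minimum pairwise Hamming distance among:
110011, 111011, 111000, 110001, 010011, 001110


Comparing all pairs, minimum distance: 1
Can detect 0 errors, correct 0 errors

1


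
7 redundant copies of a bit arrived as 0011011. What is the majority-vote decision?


Ones: 4 out of 7
Threshold: 4

1 (4/7 voted 1)


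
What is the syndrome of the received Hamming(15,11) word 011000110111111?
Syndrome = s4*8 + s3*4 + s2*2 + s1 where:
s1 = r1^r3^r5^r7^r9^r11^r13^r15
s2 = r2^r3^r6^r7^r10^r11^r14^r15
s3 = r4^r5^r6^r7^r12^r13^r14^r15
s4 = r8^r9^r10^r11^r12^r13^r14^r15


s1=1, s2=1, s3=1, s4=1

Syndrome = 15 (error at position 15)


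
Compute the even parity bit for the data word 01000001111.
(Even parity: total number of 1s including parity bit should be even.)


Number of 1s in data: 5
Parity bit: 1

1


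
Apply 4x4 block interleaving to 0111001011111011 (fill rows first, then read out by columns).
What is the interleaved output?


Matrix:
  0111
  0010
  1111
  1011
Read columns: 0011101011111011

0011101011111011


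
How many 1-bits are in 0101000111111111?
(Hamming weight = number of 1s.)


Counting 1s in 0101000111111111

11


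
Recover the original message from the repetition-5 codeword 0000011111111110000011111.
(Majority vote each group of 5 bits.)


Groups: 00000, 11111, 11111, 00000, 11111
Majority votes: 01101

01101


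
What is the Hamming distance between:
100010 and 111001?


XOR: 011011
Count of 1s: 4

4


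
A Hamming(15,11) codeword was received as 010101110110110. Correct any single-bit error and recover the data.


Syndrome = 13: error at position 13

Data: 00110110010 (corrected bit 13)


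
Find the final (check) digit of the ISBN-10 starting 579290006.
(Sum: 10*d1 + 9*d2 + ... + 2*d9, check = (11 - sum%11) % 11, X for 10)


Weighted sum: 265
265 mod 11 = 1

Check digit: X


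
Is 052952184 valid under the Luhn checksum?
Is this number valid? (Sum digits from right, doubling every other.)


Luhn sum = 33
33 mod 10 = 3

Invalid (Luhn sum mod 10 = 3)


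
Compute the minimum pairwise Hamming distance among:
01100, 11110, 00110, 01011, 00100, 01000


Comparing all pairs, minimum distance: 1
Can detect 0 errors, correct 0 errors

1


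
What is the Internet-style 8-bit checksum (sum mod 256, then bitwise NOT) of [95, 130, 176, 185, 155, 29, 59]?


Sum = 829 mod 256 = 61
Complement = 194

194


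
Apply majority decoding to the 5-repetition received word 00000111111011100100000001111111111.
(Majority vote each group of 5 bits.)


Groups: 00000, 11111, 10111, 00100, 00000, 11111, 11111
Majority votes: 0110011

0110011


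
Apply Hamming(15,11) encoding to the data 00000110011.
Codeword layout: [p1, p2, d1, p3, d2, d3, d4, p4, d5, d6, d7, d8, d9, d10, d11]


Parity bits: p1=0, p2=0, p3=0, p4=0

000000000110011


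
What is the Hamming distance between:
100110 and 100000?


XOR: 000110
Count of 1s: 2

2


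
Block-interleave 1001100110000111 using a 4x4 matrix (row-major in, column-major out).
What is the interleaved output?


Matrix:
  1001
  1001
  1000
  0111
Read columns: 1110000100011101

1110000100011101


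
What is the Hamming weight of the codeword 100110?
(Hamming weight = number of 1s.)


Counting 1s in 100110

3


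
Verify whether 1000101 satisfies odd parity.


Number of 1s: 3

Yes, parity is correct (3 ones)


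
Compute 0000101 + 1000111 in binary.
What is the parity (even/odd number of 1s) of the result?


0000101 = 5
1000111 = 71
Sum = 76 = 1001100
1s count = 3

odd parity (3 ones in 1001100)


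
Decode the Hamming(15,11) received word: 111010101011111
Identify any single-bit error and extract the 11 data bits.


Syndrome = 0: no error detected

Data: 11011011111 (no errors)


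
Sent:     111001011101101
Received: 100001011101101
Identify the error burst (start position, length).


XOR: 011000000000000

Burst at position 1, length 2


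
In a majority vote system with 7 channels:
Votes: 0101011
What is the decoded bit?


Ones: 4 out of 7
Threshold: 4

1 (4/7 voted 1)


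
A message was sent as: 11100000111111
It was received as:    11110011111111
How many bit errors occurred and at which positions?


XOR: 00010011000000

3 error(s) at position(s): 3, 6, 7


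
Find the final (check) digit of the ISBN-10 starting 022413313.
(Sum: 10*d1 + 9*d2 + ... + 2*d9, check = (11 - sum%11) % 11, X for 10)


Weighted sum: 104
104 mod 11 = 5

Check digit: 6


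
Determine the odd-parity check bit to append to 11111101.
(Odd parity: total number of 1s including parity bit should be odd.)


Number of 1s in data: 7
Parity bit: 0

0


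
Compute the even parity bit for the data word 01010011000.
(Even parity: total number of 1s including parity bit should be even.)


Number of 1s in data: 4
Parity bit: 0

0


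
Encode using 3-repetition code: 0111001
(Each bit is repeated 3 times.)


Each bit -> 3 copies

000111111111000000111


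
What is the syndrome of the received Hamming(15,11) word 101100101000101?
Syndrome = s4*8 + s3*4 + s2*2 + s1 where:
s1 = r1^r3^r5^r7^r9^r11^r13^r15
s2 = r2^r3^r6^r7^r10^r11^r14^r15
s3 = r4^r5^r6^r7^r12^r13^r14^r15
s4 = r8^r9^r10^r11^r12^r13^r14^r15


s1=0, s2=1, s3=0, s4=1

Syndrome = 10 (error at position 10)


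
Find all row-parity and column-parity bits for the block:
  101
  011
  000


Row parities: 000
Column parities: 110

Row P: 000, Col P: 110, Corner: 0


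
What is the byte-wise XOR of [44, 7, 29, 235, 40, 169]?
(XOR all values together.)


XOR chain: 44 ^ 7 ^ 29 ^ 235 ^ 40 ^ 169 = 92

92


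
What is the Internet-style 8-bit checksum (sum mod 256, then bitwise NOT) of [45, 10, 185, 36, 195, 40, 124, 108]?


Sum = 743 mod 256 = 231
Complement = 24

24


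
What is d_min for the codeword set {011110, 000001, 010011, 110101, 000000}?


Comparing all pairs, minimum distance: 1
Can detect 0 errors, correct 0 errors

1


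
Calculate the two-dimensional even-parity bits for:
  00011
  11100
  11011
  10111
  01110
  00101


Row parities: 010010
Column parities: 11000

Row P: 010010, Col P: 11000, Corner: 0


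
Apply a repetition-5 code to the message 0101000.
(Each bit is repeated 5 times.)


Each bit -> 5 copies

00000111110000011111000000000000000


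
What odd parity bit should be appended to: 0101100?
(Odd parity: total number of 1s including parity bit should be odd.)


Number of 1s in data: 3
Parity bit: 0

0


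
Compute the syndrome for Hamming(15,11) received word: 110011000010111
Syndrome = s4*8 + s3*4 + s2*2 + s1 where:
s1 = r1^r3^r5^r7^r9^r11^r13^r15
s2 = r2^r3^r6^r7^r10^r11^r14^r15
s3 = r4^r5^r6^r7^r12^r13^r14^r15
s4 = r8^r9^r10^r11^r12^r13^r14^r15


s1=1, s2=1, s3=1, s4=0

Syndrome = 7 (error at position 7)


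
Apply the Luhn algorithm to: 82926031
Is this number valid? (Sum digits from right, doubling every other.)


Luhn sum = 30
30 mod 10 = 0

Valid (Luhn sum mod 10 = 0)


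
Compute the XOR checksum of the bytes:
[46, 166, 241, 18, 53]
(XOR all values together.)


XOR chain: 46 ^ 166 ^ 241 ^ 18 ^ 53 = 94

94


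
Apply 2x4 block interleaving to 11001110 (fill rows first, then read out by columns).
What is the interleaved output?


Matrix:
  1100
  1110
Read columns: 11110100

11110100


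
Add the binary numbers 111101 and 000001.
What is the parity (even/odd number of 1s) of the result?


111101 = 61
000001 = 1
Sum = 62 = 111110
1s count = 5

odd parity (5 ones in 111110)


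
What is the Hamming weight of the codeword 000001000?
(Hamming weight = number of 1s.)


Counting 1s in 000001000

1


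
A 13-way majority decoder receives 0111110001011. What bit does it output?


Ones: 8 out of 13
Threshold: 7

1 (8/13 voted 1)


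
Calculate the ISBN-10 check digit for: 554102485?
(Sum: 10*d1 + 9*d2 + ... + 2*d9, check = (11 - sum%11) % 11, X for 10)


Weighted sum: 194
194 mod 11 = 7

Check digit: 4


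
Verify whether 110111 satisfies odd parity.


Number of 1s: 5

Yes, parity is correct (5 ones)


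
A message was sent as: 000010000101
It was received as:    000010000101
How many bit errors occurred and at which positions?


XOR: 000000000000

0 errors (received matches sent)


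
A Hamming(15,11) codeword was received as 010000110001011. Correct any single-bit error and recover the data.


Syndrome = 0: no error detected

Data: 00010001011 (no errors)


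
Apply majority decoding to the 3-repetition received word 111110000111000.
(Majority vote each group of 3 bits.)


Groups: 111, 110, 000, 111, 000
Majority votes: 11010

11010


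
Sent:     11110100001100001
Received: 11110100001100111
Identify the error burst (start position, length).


XOR: 00000000000000110

Burst at position 14, length 2


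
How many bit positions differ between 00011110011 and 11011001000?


XOR: 11000111011
Count of 1s: 7

7


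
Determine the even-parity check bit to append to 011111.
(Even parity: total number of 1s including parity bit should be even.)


Number of 1s in data: 5
Parity bit: 1

1


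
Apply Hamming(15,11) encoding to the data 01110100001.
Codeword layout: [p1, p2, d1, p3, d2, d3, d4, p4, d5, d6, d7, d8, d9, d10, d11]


Parity bits: p1=1, p2=0, p3=0, p4=0

100011100100001


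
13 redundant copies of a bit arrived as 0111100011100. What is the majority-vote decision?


Ones: 7 out of 13
Threshold: 7

1 (7/13 voted 1)


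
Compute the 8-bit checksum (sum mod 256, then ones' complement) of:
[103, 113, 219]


Sum = 435 mod 256 = 179
Complement = 76

76


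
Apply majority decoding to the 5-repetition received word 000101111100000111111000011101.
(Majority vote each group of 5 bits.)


Groups: 00010, 11111, 00000, 11111, 10000, 11101
Majority votes: 010101

010101


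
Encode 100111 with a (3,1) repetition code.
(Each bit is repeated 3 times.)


Each bit -> 3 copies

111000000111111111


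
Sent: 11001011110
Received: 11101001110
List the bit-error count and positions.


XOR: 00100010000

2 error(s) at position(s): 2, 6


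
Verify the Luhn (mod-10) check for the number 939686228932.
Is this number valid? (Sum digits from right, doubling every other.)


Luhn sum = 70
70 mod 10 = 0

Valid (Luhn sum mod 10 = 0)


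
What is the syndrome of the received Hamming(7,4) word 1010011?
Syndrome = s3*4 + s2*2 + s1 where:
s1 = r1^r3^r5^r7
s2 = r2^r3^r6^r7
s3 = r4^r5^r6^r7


s1=1, s2=1, s3=0

Syndrome = 3 (error at position 3)


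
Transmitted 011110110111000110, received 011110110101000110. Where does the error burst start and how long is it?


XOR: 000000000010000000

Burst at position 10, length 1


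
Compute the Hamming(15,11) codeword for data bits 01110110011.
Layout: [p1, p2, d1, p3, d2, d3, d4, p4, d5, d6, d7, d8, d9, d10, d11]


Parity bits: p1=0, p2=0, p3=1, p4=0

000111100110011


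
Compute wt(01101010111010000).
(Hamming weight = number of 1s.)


Counting 1s in 01101010111010000

8


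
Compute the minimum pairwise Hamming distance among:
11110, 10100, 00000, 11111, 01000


Comparing all pairs, minimum distance: 1
Can detect 0 errors, correct 0 errors

1


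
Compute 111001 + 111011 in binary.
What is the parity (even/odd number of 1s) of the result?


111001 = 57
111011 = 59
Sum = 116 = 1110100
1s count = 4

even parity (4 ones in 1110100)


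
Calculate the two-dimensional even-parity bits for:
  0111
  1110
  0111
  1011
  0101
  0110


Row parities: 111100
Column parities: 0110

Row P: 111100, Col P: 0110, Corner: 0


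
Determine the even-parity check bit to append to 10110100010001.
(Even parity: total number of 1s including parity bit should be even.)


Number of 1s in data: 6
Parity bit: 0

0


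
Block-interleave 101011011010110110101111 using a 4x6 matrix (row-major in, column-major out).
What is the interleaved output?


Matrix:
  101011
  011010
  110110
  101111
Read columns: 101101101101001111111001

101101101101001111111001


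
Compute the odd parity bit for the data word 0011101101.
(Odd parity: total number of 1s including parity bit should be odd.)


Number of 1s in data: 6
Parity bit: 1

1


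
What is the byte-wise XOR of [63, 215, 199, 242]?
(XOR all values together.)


XOR chain: 63 ^ 215 ^ 199 ^ 242 = 221

221


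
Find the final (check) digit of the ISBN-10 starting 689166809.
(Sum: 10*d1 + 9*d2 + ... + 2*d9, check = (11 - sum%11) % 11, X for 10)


Weighted sum: 327
327 mod 11 = 8

Check digit: 3


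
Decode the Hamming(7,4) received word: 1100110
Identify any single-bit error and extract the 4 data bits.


Syndrome = 0: no error detected

Data: 0110 (no errors)


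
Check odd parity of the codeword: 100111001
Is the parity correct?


Number of 1s: 5

Yes, parity is correct (5 ones)


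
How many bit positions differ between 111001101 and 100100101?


XOR: 011101000
Count of 1s: 4

4


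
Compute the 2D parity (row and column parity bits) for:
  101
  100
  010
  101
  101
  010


Row parities: 011001
Column parities: 001

Row P: 011001, Col P: 001, Corner: 1


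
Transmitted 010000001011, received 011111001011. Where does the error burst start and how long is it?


XOR: 001111000000

Burst at position 2, length 4


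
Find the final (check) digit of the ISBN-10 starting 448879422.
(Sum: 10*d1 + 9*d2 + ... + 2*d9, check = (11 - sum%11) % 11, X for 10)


Weighted sum: 309
309 mod 11 = 1

Check digit: X


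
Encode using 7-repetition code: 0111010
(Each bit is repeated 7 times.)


Each bit -> 7 copies

0000000111111111111111111111000000011111110000000


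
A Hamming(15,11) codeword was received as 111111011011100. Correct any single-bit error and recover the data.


Syndrome = 12: error at position 12

Data: 11101010100 (corrected bit 12)


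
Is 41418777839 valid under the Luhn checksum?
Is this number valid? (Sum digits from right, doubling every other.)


Luhn sum = 60
60 mod 10 = 0

Valid (Luhn sum mod 10 = 0)


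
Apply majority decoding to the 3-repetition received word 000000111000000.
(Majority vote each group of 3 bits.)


Groups: 000, 000, 111, 000, 000
Majority votes: 00100

00100


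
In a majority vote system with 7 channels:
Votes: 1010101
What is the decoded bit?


Ones: 4 out of 7
Threshold: 4

1 (4/7 voted 1)


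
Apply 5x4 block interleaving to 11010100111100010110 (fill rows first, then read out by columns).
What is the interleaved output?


Matrix:
  1101
  0100
  1111
  0001
  0110
Read columns: 10100111010010110110

10100111010010110110


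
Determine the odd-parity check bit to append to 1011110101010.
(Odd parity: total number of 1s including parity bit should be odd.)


Number of 1s in data: 8
Parity bit: 1

1


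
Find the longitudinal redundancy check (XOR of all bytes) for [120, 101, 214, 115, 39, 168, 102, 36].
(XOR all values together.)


XOR chain: 120 ^ 101 ^ 214 ^ 115 ^ 39 ^ 168 ^ 102 ^ 36 = 117

117


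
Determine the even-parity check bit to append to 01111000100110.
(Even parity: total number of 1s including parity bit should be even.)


Number of 1s in data: 7
Parity bit: 1

1


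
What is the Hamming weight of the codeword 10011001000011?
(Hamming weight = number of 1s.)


Counting 1s in 10011001000011

6


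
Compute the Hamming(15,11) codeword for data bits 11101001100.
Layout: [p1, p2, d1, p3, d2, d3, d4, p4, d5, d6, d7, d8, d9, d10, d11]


Parity bits: p1=0, p2=0, p3=0, p4=1

001011011001100


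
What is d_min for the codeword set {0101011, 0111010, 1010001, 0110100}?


Comparing all pairs, minimum distance: 2
Can detect 1 errors, correct 0 errors

2


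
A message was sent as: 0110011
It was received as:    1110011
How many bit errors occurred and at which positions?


XOR: 1000000

1 error(s) at position(s): 0


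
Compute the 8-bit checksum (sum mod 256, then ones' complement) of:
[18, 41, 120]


Sum = 179 mod 256 = 179
Complement = 76

76


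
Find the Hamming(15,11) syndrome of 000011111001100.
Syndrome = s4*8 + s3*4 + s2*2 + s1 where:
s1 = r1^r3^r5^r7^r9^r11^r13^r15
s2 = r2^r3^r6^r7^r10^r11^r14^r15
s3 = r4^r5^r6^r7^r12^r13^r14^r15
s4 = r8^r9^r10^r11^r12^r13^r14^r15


s1=0, s2=0, s3=1, s4=0

Syndrome = 4 (error at position 4)


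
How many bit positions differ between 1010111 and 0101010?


XOR: 1111101
Count of 1s: 6

6


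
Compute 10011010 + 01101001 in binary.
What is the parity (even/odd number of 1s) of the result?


10011010 = 154
01101001 = 105
Sum = 259 = 100000011
1s count = 3

odd parity (3 ones in 100000011)


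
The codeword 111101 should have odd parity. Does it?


Number of 1s: 5

Yes, parity is correct (5 ones)


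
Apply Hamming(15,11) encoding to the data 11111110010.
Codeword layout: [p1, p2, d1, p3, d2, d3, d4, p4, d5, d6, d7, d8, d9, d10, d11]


Parity bits: p1=1, p2=0, p3=0, p4=0

101011101110010


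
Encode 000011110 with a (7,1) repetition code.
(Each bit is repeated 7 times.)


Each bit -> 7 copies

000000000000000000000000000011111111111111111111111111110000000


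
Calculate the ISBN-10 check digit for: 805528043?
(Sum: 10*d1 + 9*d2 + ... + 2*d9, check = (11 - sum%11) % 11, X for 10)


Weighted sum: 225
225 mod 11 = 5

Check digit: 6


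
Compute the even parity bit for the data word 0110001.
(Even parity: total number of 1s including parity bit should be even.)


Number of 1s in data: 3
Parity bit: 1

1


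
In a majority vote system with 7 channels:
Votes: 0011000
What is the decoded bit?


Ones: 2 out of 7
Threshold: 4

0 (2/7 voted 1)


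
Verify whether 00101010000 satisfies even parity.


Number of 1s: 3

No, parity error (3 ones)


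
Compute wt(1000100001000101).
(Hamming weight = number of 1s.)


Counting 1s in 1000100001000101

5


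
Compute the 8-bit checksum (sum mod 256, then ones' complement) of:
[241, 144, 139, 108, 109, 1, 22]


Sum = 764 mod 256 = 252
Complement = 3

3


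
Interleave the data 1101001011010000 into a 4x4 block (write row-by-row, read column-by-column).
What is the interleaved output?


Matrix:
  1101
  0010
  1101
  0000
Read columns: 1010101001001010

1010101001001010


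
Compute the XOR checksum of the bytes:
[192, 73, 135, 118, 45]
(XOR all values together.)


XOR chain: 192 ^ 73 ^ 135 ^ 118 ^ 45 = 85

85


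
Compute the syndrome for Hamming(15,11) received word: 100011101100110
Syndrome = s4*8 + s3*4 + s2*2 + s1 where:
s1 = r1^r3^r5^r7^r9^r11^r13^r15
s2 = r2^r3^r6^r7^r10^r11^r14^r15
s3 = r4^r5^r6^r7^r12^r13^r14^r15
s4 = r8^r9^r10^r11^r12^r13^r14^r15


s1=1, s2=0, s3=1, s4=0

Syndrome = 5 (error at position 5)


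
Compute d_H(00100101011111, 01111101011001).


XOR: 01011000000110
Count of 1s: 5

5


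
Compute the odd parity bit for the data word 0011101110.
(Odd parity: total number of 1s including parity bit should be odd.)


Number of 1s in data: 6
Parity bit: 1

1


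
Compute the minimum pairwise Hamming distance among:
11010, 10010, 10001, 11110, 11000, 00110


Comparing all pairs, minimum distance: 1
Can detect 0 errors, correct 0 errors

1


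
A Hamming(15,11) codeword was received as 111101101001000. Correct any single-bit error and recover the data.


Syndrome = 0: no error detected

Data: 10111001000 (no errors)


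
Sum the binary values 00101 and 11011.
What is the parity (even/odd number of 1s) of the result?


00101 = 5
11011 = 27
Sum = 32 = 100000
1s count = 1

odd parity (1 ones in 100000)


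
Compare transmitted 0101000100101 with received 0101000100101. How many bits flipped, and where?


XOR: 0000000000000

0 errors (received matches sent)


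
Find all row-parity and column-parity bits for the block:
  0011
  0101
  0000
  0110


Row parities: 0000
Column parities: 0000

Row P: 0000, Col P: 0000, Corner: 0


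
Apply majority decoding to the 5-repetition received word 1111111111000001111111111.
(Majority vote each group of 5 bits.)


Groups: 11111, 11111, 00000, 11111, 11111
Majority votes: 11011

11011


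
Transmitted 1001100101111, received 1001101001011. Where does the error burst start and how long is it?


XOR: 0000001100100

Burst at position 6, length 5


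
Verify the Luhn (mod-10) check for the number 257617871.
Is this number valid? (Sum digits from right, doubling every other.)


Luhn sum = 33
33 mod 10 = 3

Invalid (Luhn sum mod 10 = 3)


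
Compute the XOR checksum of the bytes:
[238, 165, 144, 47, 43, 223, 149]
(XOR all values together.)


XOR chain: 238 ^ 165 ^ 144 ^ 47 ^ 43 ^ 223 ^ 149 = 149

149


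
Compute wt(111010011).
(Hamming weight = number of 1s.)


Counting 1s in 111010011

6


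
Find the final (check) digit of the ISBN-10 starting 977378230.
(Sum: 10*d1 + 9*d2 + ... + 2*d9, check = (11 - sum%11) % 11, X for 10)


Weighted sum: 329
329 mod 11 = 10

Check digit: 1


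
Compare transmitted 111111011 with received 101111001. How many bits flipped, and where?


XOR: 010000010

2 error(s) at position(s): 1, 7


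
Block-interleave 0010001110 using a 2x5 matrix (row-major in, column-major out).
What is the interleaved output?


Matrix:
  00100
  01110
Read columns: 0001110100

0001110100


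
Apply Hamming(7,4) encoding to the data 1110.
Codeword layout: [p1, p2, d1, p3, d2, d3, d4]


Parity bits: p1=0, p2=0, p3=0

0010110


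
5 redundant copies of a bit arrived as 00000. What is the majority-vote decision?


Ones: 0 out of 5
Threshold: 3

0 (0/5 voted 1)


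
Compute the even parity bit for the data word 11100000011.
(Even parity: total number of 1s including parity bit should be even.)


Number of 1s in data: 5
Parity bit: 1

1


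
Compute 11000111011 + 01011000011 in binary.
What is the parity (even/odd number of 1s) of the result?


11000111011 = 1595
01011000011 = 707
Sum = 2302 = 100011111110
1s count = 8

even parity (8 ones in 100011111110)


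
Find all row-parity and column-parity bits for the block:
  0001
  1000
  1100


Row parities: 110
Column parities: 0101

Row P: 110, Col P: 0101, Corner: 0


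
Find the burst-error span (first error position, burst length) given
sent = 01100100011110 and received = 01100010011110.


XOR: 00000110000000

Burst at position 5, length 2


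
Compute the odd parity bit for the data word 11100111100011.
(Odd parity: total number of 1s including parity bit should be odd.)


Number of 1s in data: 9
Parity bit: 0

0


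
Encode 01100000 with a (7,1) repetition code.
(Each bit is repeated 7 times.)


Each bit -> 7 copies

00000001111111111111100000000000000000000000000000000000


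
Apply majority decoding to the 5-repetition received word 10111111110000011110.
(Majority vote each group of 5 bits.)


Groups: 10111, 11111, 00000, 11110
Majority votes: 1101

1101


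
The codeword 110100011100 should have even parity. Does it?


Number of 1s: 6

Yes, parity is correct (6 ones)


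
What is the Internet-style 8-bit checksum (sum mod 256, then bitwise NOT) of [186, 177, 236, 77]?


Sum = 676 mod 256 = 164
Complement = 91

91


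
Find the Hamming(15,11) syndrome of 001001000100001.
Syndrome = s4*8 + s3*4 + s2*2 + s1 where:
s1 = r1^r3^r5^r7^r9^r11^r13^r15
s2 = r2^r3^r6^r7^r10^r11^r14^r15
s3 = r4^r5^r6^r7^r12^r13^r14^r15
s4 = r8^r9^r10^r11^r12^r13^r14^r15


s1=0, s2=0, s3=0, s4=0

Syndrome = 0 (no error)


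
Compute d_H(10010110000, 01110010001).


XOR: 11100100001
Count of 1s: 5

5


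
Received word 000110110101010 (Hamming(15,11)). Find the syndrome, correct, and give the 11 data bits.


Syndrome = 6: error at position 6

Data: 01110101010 (corrected bit 6)


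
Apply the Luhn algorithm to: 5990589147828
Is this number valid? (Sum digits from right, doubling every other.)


Luhn sum = 75
75 mod 10 = 5

Invalid (Luhn sum mod 10 = 5)


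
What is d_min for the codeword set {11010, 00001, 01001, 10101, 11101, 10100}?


Comparing all pairs, minimum distance: 1
Can detect 0 errors, correct 0 errors

1


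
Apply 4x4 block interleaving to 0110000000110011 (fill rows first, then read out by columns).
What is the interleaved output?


Matrix:
  0110
  0000
  0011
  0011
Read columns: 0000100010110011

0000100010110011


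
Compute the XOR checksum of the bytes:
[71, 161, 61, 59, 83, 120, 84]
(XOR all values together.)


XOR chain: 71 ^ 161 ^ 61 ^ 59 ^ 83 ^ 120 ^ 84 = 159

159


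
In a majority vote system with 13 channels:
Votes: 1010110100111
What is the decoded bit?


Ones: 8 out of 13
Threshold: 7

1 (8/13 voted 1)


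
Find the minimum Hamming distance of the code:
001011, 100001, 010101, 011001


Comparing all pairs, minimum distance: 2
Can detect 1 errors, correct 0 errors

2


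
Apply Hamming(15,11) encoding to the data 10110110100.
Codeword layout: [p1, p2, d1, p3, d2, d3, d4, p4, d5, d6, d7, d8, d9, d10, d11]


Parity bits: p1=0, p2=1, p3=1, p4=1

011101110110100


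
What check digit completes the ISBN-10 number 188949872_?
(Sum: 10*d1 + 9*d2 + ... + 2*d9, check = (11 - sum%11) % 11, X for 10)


Weighted sum: 335
335 mod 11 = 5

Check digit: 6


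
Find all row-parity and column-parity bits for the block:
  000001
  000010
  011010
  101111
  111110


Row parities: 11111
Column parities: 001000

Row P: 11111, Col P: 001000, Corner: 1


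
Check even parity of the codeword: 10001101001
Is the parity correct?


Number of 1s: 5

No, parity error (5 ones)


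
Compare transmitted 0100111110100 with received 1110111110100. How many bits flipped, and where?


XOR: 1010000000000

2 error(s) at position(s): 0, 2


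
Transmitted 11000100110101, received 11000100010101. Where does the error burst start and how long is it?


XOR: 00000000100000

Burst at position 8, length 1


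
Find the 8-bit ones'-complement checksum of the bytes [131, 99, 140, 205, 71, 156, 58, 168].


Sum = 1028 mod 256 = 4
Complement = 251

251


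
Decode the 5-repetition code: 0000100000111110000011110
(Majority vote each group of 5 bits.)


Groups: 00001, 00000, 11111, 00000, 11110
Majority votes: 00101

00101


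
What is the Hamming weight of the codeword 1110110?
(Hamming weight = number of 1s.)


Counting 1s in 1110110

5


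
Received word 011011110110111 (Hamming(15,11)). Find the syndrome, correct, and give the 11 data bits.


Syndrome = 0: no error detected

Data: 11110110111 (no errors)


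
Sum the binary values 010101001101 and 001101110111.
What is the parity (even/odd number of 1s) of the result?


010101001101 = 1357
001101110111 = 887
Sum = 2244 = 100011000100
1s count = 4

even parity (4 ones in 100011000100)


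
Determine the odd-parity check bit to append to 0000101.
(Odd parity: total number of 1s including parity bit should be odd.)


Number of 1s in data: 2
Parity bit: 1

1


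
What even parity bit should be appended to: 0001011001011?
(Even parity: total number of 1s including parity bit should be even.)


Number of 1s in data: 6
Parity bit: 0

0


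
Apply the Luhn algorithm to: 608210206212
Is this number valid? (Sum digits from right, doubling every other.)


Luhn sum = 27
27 mod 10 = 7

Invalid (Luhn sum mod 10 = 7)


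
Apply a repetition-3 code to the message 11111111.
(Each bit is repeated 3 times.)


Each bit -> 3 copies

111111111111111111111111


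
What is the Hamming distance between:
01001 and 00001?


XOR: 01000
Count of 1s: 1

1


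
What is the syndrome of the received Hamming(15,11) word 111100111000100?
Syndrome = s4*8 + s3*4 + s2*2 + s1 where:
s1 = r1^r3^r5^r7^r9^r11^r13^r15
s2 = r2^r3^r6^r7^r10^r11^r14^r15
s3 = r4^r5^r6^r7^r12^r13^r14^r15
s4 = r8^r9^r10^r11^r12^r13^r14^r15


s1=1, s2=1, s3=1, s4=1

Syndrome = 15 (error at position 15)


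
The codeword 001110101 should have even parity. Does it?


Number of 1s: 5

No, parity error (5 ones)


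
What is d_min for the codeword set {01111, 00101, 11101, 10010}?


Comparing all pairs, minimum distance: 2
Can detect 1 errors, correct 0 errors

2


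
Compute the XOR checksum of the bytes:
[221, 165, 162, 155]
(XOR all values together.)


XOR chain: 221 ^ 165 ^ 162 ^ 155 = 65

65


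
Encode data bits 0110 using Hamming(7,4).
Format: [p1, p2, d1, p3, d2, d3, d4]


Parity bits: p1=1, p2=1, p3=0

1100110


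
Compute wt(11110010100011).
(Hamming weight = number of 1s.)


Counting 1s in 11110010100011

8


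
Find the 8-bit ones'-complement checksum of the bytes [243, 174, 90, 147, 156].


Sum = 810 mod 256 = 42
Complement = 213

213


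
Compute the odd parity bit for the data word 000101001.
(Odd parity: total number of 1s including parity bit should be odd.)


Number of 1s in data: 3
Parity bit: 0

0


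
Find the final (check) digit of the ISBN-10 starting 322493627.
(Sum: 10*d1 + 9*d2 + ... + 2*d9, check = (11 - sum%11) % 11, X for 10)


Weighted sum: 205
205 mod 11 = 7

Check digit: 4
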